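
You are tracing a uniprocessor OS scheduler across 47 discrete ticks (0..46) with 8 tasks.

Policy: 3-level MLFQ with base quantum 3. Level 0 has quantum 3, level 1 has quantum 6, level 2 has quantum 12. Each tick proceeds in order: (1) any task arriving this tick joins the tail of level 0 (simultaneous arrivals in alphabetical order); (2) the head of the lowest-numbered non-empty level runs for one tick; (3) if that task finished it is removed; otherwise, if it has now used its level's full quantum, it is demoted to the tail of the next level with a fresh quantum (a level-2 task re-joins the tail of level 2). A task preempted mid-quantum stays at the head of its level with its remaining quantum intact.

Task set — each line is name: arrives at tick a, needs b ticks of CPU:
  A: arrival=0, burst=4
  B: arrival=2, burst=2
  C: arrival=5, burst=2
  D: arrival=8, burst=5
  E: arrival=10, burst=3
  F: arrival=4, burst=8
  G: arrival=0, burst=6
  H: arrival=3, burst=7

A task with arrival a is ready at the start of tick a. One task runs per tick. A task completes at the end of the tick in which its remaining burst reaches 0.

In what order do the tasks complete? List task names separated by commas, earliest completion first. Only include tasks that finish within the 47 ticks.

t=0: L0/L1/L2 = AG/-/- → run A
t=1: L0/L1/L2 = AG/-/- → run A
t=2: L0/L1/L2 = AGB/-/- → run A
t=3: L0/L1/L2 = GBH/A/- → run G
t=4: L0/L1/L2 = GBHF/A/- → run G
t=5: L0/L1/L2 = GBHFC/A/- → run G
t=6: L0/L1/L2 = BHFC/AG/- → run B
t=7: L0/L1/L2 = BHFC/AG/- → run B
t=8: L0/L1/L2 = HFCD/AG/- → run H
t=9: L0/L1/L2 = HFCD/AG/- → run H
t=10: L0/L1/L2 = HFCDE/AG/- → run H
t=11: L0/L1/L2 = FCDE/AGH/- → run F
t=12: L0/L1/L2 = FCDE/AGH/- → run F
t=13: L0/L1/L2 = FCDE/AGH/- → run F
t=14: L0/L1/L2 = CDE/AGHF/- → run C
t=15: L0/L1/L2 = CDE/AGHF/- → run C
t=16: L0/L1/L2 = DE/AGHF/- → run D
t=17: L0/L1/L2 = DE/AGHF/- → run D
t=18: L0/L1/L2 = DE/AGHF/- → run D
t=19: L0/L1/L2 = E/AGHFD/- → run E
t=20: L0/L1/L2 = E/AGHFD/- → run E
t=21: L0/L1/L2 = E/AGHFD/- → run E
t=22: L0/L1/L2 = -/AGHFD/- → run A
t=23: L0/L1/L2 = -/GHFD/- → run G
t=24: L0/L1/L2 = -/GHFD/- → run G
t=25: L0/L1/L2 = -/GHFD/- → run G
t=26: L0/L1/L2 = -/HFD/- → run H
t=27: L0/L1/L2 = -/HFD/- → run H
t=28: L0/L1/L2 = -/HFD/- → run H
t=29: L0/L1/L2 = -/HFD/- → run H
t=30: L0/L1/L2 = -/FD/- → run F
t=31: L0/L1/L2 = -/FD/- → run F
t=32: L0/L1/L2 = -/FD/- → run F
t=33: L0/L1/L2 = -/FD/- → run F
t=34: L0/L1/L2 = -/FD/- → run F
t=35: L0/L1/L2 = -/D/- → run D
t=36: L0/L1/L2 = -/D/- → run D
t=37: (idle)
t=38: (idle)
t=39: (idle)
t=40: (idle)
t=41: (idle)
t=42: (idle)
t=43: (idle)
t=44: (idle)
t=45: (idle)
t=46: (idle)

completion order = B, C, E, A, G, H, F, D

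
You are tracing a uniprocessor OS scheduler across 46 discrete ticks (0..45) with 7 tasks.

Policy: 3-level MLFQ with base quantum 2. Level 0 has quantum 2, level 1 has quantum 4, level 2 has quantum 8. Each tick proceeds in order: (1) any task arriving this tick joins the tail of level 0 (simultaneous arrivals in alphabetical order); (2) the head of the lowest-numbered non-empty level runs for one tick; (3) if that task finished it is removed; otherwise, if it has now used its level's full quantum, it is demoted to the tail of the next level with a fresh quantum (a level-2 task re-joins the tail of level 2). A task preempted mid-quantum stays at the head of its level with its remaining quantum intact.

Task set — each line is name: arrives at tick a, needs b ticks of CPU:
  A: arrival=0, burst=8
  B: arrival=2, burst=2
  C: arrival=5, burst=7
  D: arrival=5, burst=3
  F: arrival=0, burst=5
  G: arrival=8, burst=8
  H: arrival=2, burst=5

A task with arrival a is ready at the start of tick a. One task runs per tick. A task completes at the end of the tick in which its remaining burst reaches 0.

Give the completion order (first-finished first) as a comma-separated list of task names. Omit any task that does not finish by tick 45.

completion order = B, F, H, D, A, C, G

t=0: L0/L1/L2 = AF/-/- → run A
t=1: L0/L1/L2 = AF/-/- → run A
t=2: L0/L1/L2 = FBH/A/- → run F
t=3: L0/L1/L2 = FBH/A/- → run F
t=4: L0/L1/L2 = BH/AF/- → run B
t=5: L0/L1/L2 = BHCD/AF/- → run B
t=6: L0/L1/L2 = HCD/AF/- → run H
t=7: L0/L1/L2 = HCD/AF/- → run H
t=8: L0/L1/L2 = CDG/AFH/- → run C
t=9: L0/L1/L2 = CDG/AFH/- → run C
t=10: L0/L1/L2 = DG/AFHC/- → run D
t=11: L0/L1/L2 = DG/AFHC/- → run D
t=12: L0/L1/L2 = G/AFHCD/- → run G
t=13: L0/L1/L2 = G/AFHCD/- → run G
t=14: L0/L1/L2 = -/AFHCDG/- → run A
t=15: L0/L1/L2 = -/AFHCDG/- → run A
t=16: L0/L1/L2 = -/AFHCDG/- → run A
t=17: L0/L1/L2 = -/AFHCDG/- → run A
t=18: L0/L1/L2 = -/FHCDG/A → run F
t=19: L0/L1/L2 = -/FHCDG/A → run F
t=20: L0/L1/L2 = -/FHCDG/A → run F
t=21: L0/L1/L2 = -/HCDG/A → run H
t=22: L0/L1/L2 = -/HCDG/A → run H
t=23: L0/L1/L2 = -/HCDG/A → run H
t=24: L0/L1/L2 = -/CDG/A → run C
t=25: L0/L1/L2 = -/CDG/A → run C
t=26: L0/L1/L2 = -/CDG/A → run C
t=27: L0/L1/L2 = -/CDG/A → run C
t=28: L0/L1/L2 = -/DG/AC → run D
t=29: L0/L1/L2 = -/G/AC → run G
t=30: L0/L1/L2 = -/G/AC → run G
t=31: L0/L1/L2 = -/G/AC → run G
t=32: L0/L1/L2 = -/G/AC → run G
t=33: L0/L1/L2 = -/-/ACG → run A
t=34: L0/L1/L2 = -/-/ACG → run A
t=35: L0/L1/L2 = -/-/CG → run C
t=36: L0/L1/L2 = -/-/G → run G
t=37: L0/L1/L2 = -/-/G → run G
t=38: (idle)
t=39: (idle)
t=40: (idle)
t=41: (idle)
t=42: (idle)
t=43: (idle)
t=44: (idle)
t=45: (idle)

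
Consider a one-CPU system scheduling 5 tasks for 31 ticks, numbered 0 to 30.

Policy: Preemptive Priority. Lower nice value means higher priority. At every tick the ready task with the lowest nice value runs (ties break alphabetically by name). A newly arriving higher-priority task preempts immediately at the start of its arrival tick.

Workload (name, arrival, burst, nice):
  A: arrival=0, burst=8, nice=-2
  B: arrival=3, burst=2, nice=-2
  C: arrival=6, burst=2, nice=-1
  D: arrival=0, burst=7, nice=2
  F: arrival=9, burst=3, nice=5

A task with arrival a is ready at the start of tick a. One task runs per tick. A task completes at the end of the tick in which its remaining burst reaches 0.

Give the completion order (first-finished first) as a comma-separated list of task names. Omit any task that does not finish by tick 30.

t=0: ready={A,D} → run A
t=1: ready={A,D} → run A
t=2: ready={A,D} → run A
t=3: ready={A,B,D} → run A
t=4: ready={A,B,D} → run A
t=5: ready={A,B,D} → run A
t=6: ready={A,B,C,D} → run A
t=7: ready={A,B,C,D} → run A
t=8: ready={B,C,D} → run B
t=9: ready={B,C,D,F} → run B
t=10: ready={C,D,F} → run C
t=11: ready={C,D,F} → run C
t=12: ready={D,F} → run D
t=13: ready={D,F} → run D
t=14: ready={D,F} → run D
t=15: ready={D,F} → run D
t=16: ready={D,F} → run D
t=17: ready={D,F} → run D
t=18: ready={D,F} → run D
t=19: ready={F} → run F
t=20: ready={F} → run F
t=21: ready={F} → run F
t=22: (idle)
t=23: (idle)
t=24: (idle)
t=25: (idle)
t=26: (idle)
t=27: (idle)
t=28: (idle)
t=29: (idle)
t=30: (idle)

completion order = A, B, C, D, F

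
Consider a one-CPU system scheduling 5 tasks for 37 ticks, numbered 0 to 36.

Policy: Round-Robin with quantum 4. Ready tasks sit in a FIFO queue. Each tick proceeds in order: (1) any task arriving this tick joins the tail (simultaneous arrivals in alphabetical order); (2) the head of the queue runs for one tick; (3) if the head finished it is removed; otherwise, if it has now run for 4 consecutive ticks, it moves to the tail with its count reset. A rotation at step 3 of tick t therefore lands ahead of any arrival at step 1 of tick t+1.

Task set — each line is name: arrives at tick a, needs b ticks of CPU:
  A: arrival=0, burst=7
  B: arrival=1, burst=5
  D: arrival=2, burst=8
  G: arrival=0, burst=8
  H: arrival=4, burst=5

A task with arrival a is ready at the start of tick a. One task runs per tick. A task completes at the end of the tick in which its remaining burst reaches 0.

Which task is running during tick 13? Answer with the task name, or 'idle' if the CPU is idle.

t=0: queue=[A,G] q_used=0 → run A
t=1: queue=[A,G,B] q_used=1 → run A
t=2: queue=[A,G,B,D] q_used=2 → run A
t=3: queue=[A,G,B,D] q_used=3 → run A
t=4: queue=[G,B,D,A,H] q_used=0 → run G
t=5: queue=[G,B,D,A,H] q_used=1 → run G
t=6: queue=[G,B,D,A,H] q_used=2 → run G
t=7: queue=[G,B,D,A,H] q_used=3 → run G
t=8: queue=[B,D,A,H,G] q_used=0 → run B
t=9: queue=[B,D,A,H,G] q_used=1 → run B
t=10: queue=[B,D,A,H,G] q_used=2 → run B
t=11: queue=[B,D,A,H,G] q_used=3 → run B
t=12: queue=[D,A,H,G,B] q_used=0 → run D
t=13: queue=[D,A,H,G,B] q_used=1 → run D
t=14: queue=[D,A,H,G,B] q_used=2 → run D
t=15: queue=[D,A,H,G,B] q_used=3 → run D
t=16: queue=[A,H,G,B,D] q_used=0 → run A
t=17: queue=[A,H,G,B,D] q_used=1 → run A
t=18: queue=[A,H,G,B,D] q_used=2 → run A
t=19: queue=[H,G,B,D] q_used=0 → run H
t=20: queue=[H,G,B,D] q_used=1 → run H
t=21: queue=[H,G,B,D] q_used=2 → run H
t=22: queue=[H,G,B,D] q_used=3 → run H
t=23: queue=[G,B,D,H] q_used=0 → run G
t=24: queue=[G,B,D,H] q_used=1 → run G
t=25: queue=[G,B,D,H] q_used=2 → run G
t=26: queue=[G,B,D,H] q_used=3 → run G
t=27: queue=[B,D,H] q_used=0 → run B
t=28: queue=[D,H] q_used=0 → run D
t=29: queue=[D,H] q_used=1 → run D
t=30: queue=[D,H] q_used=2 → run D
t=31: queue=[D,H] q_used=3 → run D
t=32: queue=[H] q_used=0 → run H
t=33: (idle)
t=34: (idle)
t=35: (idle)
t=36: (idle)

running at tick 13 = D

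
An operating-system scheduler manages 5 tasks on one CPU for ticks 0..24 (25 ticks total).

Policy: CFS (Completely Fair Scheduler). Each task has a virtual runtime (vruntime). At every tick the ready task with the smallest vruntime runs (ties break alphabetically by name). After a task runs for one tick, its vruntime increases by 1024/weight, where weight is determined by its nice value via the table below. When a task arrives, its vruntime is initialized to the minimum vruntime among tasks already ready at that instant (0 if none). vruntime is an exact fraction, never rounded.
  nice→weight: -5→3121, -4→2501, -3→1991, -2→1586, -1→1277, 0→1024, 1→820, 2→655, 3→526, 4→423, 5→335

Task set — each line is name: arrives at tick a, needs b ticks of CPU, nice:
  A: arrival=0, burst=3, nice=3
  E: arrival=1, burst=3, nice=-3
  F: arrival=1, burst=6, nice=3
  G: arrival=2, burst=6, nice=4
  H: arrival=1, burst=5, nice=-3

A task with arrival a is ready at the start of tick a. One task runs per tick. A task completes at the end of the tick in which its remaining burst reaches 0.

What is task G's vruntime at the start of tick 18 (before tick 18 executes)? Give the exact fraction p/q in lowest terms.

vruntime(G, start of tick 18) = 341504/37083

t=0: vr[A=0] → run A
t=1: vr[A=512/263 E=512/263 F=512/263 H=512/263] → run A
t=2: vr[A=1024/263 E=512/263 F=512/263 G=512/263 H=512/263] → run E
t=3: vr[A=1024/263 E=1288704/523633 F=512/263 G=512/263 H=512/263] → run F
t=4: vr[A=1024/263 E=1288704/523633 F=1024/263 G=512/263 H=512/263] → run G
t=5: vr[A=1024/263 E=1288704/523633 F=1024/263 G=485888/111249 H=512/263] → run H
t=6: vr[A=1024/263 E=1288704/523633 F=1024/263 G=485888/111249 H=1288704/523633] → run E
t=7: vr[A=1024/263 E=1558016/523633 F=1024/263 G=485888/111249 H=1288704/523633] → run H
t=8: vr[A=1024/263 E=1558016/523633 F=1024/263 G=485888/111249 H=1558016/523633] → run E
t=9: vr[A=1024/263 F=1024/263 G=485888/111249 H=1558016/523633] → run H
t=10: vr[A=1024/263 F=1024/263 G=485888/111249 H=1827328/523633] → run H
t=11: vr[A=1024/263 F=1024/263 G=485888/111249 H=2096640/523633] → run A
t=12: vr[F=1024/263 G=485888/111249 H=2096640/523633] → run F
t=13: vr[F=1536/263 G=485888/111249 H=2096640/523633] → run H
t=14: vr[F=1536/263 G=485888/111249] → run G
t=15: vr[F=1536/263 G=755200/111249] → run F
t=16: vr[F=2048/263 G=755200/111249] → run G
t=17: vr[F=2048/263 G=341504/37083] → run F
t=18: vr[F=2560/263 G=341504/37083] → run G
t=19: vr[F=2560/263 G=1293824/111249] → run F
t=20: vr[F=3072/263 G=1293824/111249] → run G
t=21: vr[F=3072/263 G=1563136/111249] → run F
t=22: vr[G=1563136/111249] → run G
t=23: (idle)
t=24: (idle)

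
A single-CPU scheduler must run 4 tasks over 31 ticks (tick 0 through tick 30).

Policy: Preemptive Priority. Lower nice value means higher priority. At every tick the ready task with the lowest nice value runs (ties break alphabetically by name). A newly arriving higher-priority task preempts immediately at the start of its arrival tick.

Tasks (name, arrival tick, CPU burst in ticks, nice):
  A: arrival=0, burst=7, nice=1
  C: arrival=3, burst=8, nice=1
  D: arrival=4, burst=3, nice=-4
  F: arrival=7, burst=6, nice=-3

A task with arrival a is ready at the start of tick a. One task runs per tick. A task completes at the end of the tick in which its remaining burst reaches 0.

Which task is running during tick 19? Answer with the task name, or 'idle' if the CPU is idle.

t=0: ready={A} → run A
t=1: ready={A} → run A
t=2: ready={A} → run A
t=3: ready={A,C} → run A
t=4: ready={A,C,D} → run D
t=5: ready={A,C,D} → run D
t=6: ready={A,C,D} → run D
t=7: ready={A,C,F} → run F
t=8: ready={A,C,F} → run F
t=9: ready={A,C,F} → run F
t=10: ready={A,C,F} → run F
t=11: ready={A,C,F} → run F
t=12: ready={A,C,F} → run F
t=13: ready={A,C} → run A
t=14: ready={A,C} → run A
t=15: ready={A,C} → run A
t=16: ready={C} → run C
t=17: ready={C} → run C
t=18: ready={C} → run C
t=19: ready={C} → run C
t=20: ready={C} → run C
t=21: ready={C} → run C
t=22: ready={C} → run C
t=23: ready={C} → run C
t=24: (idle)
t=25: (idle)
t=26: (idle)
t=27: (idle)
t=28: (idle)
t=29: (idle)
t=30: (idle)

running at tick 19 = C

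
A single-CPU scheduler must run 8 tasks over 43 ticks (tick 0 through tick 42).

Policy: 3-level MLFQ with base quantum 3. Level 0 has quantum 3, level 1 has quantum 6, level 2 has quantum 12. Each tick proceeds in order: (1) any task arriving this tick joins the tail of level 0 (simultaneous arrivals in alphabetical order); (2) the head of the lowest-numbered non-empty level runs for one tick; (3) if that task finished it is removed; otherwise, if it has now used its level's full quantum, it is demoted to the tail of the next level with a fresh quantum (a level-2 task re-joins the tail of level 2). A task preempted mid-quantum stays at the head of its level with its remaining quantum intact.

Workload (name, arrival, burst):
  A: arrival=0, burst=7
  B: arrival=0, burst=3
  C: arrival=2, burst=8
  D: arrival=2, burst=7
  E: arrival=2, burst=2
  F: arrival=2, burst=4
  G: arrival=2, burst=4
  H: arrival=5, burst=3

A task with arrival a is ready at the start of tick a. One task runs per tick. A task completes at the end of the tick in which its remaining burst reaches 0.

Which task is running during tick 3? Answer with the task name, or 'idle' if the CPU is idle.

t=0: L0/L1/L2 = AB/-/- → run A
t=1: L0/L1/L2 = AB/-/- → run A
t=2: L0/L1/L2 = ABCDEFG/-/- → run A
t=3: L0/L1/L2 = BCDEFG/A/- → run B
t=4: L0/L1/L2 = BCDEFG/A/- → run B
t=5: L0/L1/L2 = BCDEFGH/A/- → run B
t=6: L0/L1/L2 = CDEFGH/A/- → run C
t=7: L0/L1/L2 = CDEFGH/A/- → run C
t=8: L0/L1/L2 = CDEFGH/A/- → run C
t=9: L0/L1/L2 = DEFGH/AC/- → run D
t=10: L0/L1/L2 = DEFGH/AC/- → run D
t=11: L0/L1/L2 = DEFGH/AC/- → run D
t=12: L0/L1/L2 = EFGH/ACD/- → run E
t=13: L0/L1/L2 = EFGH/ACD/- → run E
t=14: L0/L1/L2 = FGH/ACD/- → run F
t=15: L0/L1/L2 = FGH/ACD/- → run F
t=16: L0/L1/L2 = FGH/ACD/- → run F
t=17: L0/L1/L2 = GH/ACDF/- → run G
t=18: L0/L1/L2 = GH/ACDF/- → run G
t=19: L0/L1/L2 = GH/ACDF/- → run G
t=20: L0/L1/L2 = H/ACDFG/- → run H
t=21: L0/L1/L2 = H/ACDFG/- → run H
t=22: L0/L1/L2 = H/ACDFG/- → run H
t=23: L0/L1/L2 = -/ACDFG/- → run A
t=24: L0/L1/L2 = -/ACDFG/- → run A
t=25: L0/L1/L2 = -/ACDFG/- → run A
t=26: L0/L1/L2 = -/ACDFG/- → run A
t=27: L0/L1/L2 = -/CDFG/- → run C
t=28: L0/L1/L2 = -/CDFG/- → run C
t=29: L0/L1/L2 = -/CDFG/- → run C
t=30: L0/L1/L2 = -/CDFG/- → run C
t=31: L0/L1/L2 = -/CDFG/- → run C
t=32: L0/L1/L2 = -/DFG/- → run D
t=33: L0/L1/L2 = -/DFG/- → run D
t=34: L0/L1/L2 = -/DFG/- → run D
t=35: L0/L1/L2 = -/DFG/- → run D
t=36: L0/L1/L2 = -/FG/- → run F
t=37: L0/L1/L2 = -/G/- → run G
t=38: (idle)
t=39: (idle)
t=40: (idle)
t=41: (idle)
t=42: (idle)

running at tick 3 = B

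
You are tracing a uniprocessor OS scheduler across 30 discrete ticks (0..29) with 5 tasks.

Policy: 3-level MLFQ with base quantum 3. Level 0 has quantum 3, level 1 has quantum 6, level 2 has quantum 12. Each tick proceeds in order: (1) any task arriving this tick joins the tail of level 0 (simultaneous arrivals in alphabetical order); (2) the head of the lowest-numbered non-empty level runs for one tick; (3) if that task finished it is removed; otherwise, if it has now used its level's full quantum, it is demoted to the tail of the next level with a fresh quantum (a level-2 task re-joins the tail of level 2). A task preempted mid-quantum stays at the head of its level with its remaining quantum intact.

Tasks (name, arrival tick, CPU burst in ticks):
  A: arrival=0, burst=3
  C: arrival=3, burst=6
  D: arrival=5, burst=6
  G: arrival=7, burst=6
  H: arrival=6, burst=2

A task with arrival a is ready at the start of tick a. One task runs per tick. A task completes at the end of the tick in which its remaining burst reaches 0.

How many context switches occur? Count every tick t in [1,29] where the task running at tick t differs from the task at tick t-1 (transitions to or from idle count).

context switches = 8

t=0: L0/L1/L2 = A/-/- → run A
t=1: L0/L1/L2 = A/-/- → run A
t=2: L0/L1/L2 = A/-/- → run A
t=3: L0/L1/L2 = C/-/- → run C
t=4: L0/L1/L2 = C/-/- → run C
t=5: L0/L1/L2 = CD/-/- → run C
t=6: L0/L1/L2 = DH/C/- → run D
t=7: L0/L1/L2 = DHG/C/- → run D
t=8: L0/L1/L2 = DHG/C/- → run D
t=9: L0/L1/L2 = HG/CD/- → run H
t=10: L0/L1/L2 = HG/CD/- → run H
t=11: L0/L1/L2 = G/CD/- → run G
t=12: L0/L1/L2 = G/CD/- → run G
t=13: L0/L1/L2 = G/CD/- → run G
t=14: L0/L1/L2 = -/CDG/- → run C
t=15: L0/L1/L2 = -/CDG/- → run C
t=16: L0/L1/L2 = -/CDG/- → run C
t=17: L0/L1/L2 = -/DG/- → run D
t=18: L0/L1/L2 = -/DG/- → run D
t=19: L0/L1/L2 = -/DG/- → run D
t=20: L0/L1/L2 = -/G/- → run G
t=21: L0/L1/L2 = -/G/- → run G
t=22: L0/L1/L2 = -/G/- → run G
t=23: (idle)
t=24: (idle)
t=25: (idle)
t=26: (idle)
t=27: (idle)
t=28: (idle)
t=29: (idle)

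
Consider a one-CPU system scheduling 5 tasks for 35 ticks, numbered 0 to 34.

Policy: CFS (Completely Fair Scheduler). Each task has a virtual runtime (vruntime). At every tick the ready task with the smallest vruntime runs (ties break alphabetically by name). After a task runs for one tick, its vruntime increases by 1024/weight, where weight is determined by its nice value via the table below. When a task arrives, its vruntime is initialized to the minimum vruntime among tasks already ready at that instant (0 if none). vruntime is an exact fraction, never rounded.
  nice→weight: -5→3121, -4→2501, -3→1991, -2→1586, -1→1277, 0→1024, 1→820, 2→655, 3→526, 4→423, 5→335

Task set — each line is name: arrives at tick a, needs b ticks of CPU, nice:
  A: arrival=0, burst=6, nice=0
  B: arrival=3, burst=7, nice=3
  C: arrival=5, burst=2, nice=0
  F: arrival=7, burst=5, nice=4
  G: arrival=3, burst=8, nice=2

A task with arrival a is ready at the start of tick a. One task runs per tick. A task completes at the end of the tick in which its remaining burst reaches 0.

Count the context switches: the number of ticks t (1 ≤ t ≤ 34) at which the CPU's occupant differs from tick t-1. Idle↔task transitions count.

t=0: vr[A=0] → run A
t=1: vr[A=1] → run A
t=2: vr[A=2] → run A
t=3: vr[A=3 B=3 G=3] → run A
t=4: vr[A=4 B=3 G=3] → run B
t=5: vr[A=4 B=1301/263 C=3 G=3] → run C
t=6: vr[A=4 B=1301/263 C=4 G=3] → run G
t=7: vr[A=4 B=1301/263 C=4 F=4 G=2989/655] → run A
t=8: vr[A=5 B=1301/263 C=4 F=4 G=2989/655] → run C
t=9: vr[A=5 B=1301/263 F=4 G=2989/655] → run F
t=10: vr[A=5 B=1301/263 F=2716/423 G=2989/655] → run G
t=11: vr[A=5 B=1301/263 F=2716/423 G=4013/655] → run B
t=12: vr[A=5 B=1813/263 F=2716/423 G=4013/655] → run A
t=13: vr[B=1813/263 F=2716/423 G=4013/655] → run G
t=14: vr[B=1813/263 F=2716/423 G=5037/655] → run F
t=15: vr[B=1813/263 F=3740/423 G=5037/655] → run B
t=16: vr[B=2325/263 F=3740/423 G=5037/655] → run G
t=17: vr[B=2325/263 F=3740/423 G=6061/655] → run B
t=18: vr[B=2837/263 F=3740/423 G=6061/655] → run F
t=19: vr[B=2837/263 F=1588/141 G=6061/655] → run G
t=20: vr[B=2837/263 F=1588/141 G=1417/131] → run B
t=21: vr[B=3349/263 F=1588/141 G=1417/131] → run G
t=22: vr[B=3349/263 F=1588/141 G=8109/655] → run F
t=23: vr[B=3349/263 F=5788/423 G=8109/655] → run G
t=24: vr[B=3349/263 F=5788/423 G=9133/655] → run B
t=25: vr[B=3861/263 F=5788/423 G=9133/655] → run F
t=26: vr[B=3861/263 G=9133/655] → run G
t=27: vr[B=3861/263] → run B
t=28: (idle)
t=29: (idle)
t=30: (idle)
t=31: (idle)
t=32: (idle)
t=33: (idle)
t=34: (idle)

context switches = 25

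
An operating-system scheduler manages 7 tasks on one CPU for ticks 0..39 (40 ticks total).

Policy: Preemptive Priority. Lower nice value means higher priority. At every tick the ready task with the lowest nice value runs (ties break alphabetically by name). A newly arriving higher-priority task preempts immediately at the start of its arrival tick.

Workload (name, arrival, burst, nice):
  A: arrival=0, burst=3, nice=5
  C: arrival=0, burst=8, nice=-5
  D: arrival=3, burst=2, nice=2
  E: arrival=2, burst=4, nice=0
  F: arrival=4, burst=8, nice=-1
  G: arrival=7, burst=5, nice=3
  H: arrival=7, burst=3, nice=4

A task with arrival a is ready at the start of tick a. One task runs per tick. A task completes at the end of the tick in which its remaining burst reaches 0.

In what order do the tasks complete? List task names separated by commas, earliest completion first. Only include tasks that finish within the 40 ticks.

t=0: ready={A,C} → run C
t=1: ready={A,C} → run C
t=2: ready={A,C,E} → run C
t=3: ready={A,C,D,E} → run C
t=4: ready={A,C,D,E,F} → run C
t=5: ready={A,C,D,E,F} → run C
t=6: ready={A,C,D,E,F} → run C
t=7: ready={A,C,D,E,F,G,H} → run C
t=8: ready={A,D,E,F,G,H} → run F
t=9: ready={A,D,E,F,G,H} → run F
t=10: ready={A,D,E,F,G,H} → run F
t=11: ready={A,D,E,F,G,H} → run F
t=12: ready={A,D,E,F,G,H} → run F
t=13: ready={A,D,E,F,G,H} → run F
t=14: ready={A,D,E,F,G,H} → run F
t=15: ready={A,D,E,F,G,H} → run F
t=16: ready={A,D,E,G,H} → run E
t=17: ready={A,D,E,G,H} → run E
t=18: ready={A,D,E,G,H} → run E
t=19: ready={A,D,E,G,H} → run E
t=20: ready={A,D,G,H} → run D
t=21: ready={A,D,G,H} → run D
t=22: ready={A,G,H} → run G
t=23: ready={A,G,H} → run G
t=24: ready={A,G,H} → run G
t=25: ready={A,G,H} → run G
t=26: ready={A,G,H} → run G
t=27: ready={A,H} → run H
t=28: ready={A,H} → run H
t=29: ready={A,H} → run H
t=30: ready={A} → run A
t=31: ready={A} → run A
t=32: ready={A} → run A
t=33: (idle)
t=34: (idle)
t=35: (idle)
t=36: (idle)
t=37: (idle)
t=38: (idle)
t=39: (idle)

completion order = C, F, E, D, G, H, A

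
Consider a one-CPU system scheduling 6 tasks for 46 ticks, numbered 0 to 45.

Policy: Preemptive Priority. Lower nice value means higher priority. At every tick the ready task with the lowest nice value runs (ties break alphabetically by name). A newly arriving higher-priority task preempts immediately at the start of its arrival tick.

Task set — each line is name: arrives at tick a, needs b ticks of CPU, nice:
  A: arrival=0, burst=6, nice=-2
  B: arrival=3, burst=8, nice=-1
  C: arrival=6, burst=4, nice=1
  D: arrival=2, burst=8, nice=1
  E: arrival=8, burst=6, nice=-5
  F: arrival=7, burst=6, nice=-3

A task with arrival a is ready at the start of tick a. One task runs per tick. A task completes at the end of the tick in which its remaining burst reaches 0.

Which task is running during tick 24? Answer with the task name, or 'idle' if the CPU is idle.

running at tick 24 = B

t=0: ready={A} → run A
t=1: ready={A} → run A
t=2: ready={A,D} → run A
t=3: ready={A,B,D} → run A
t=4: ready={A,B,D} → run A
t=5: ready={A,B,D} → run A
t=6: ready={B,C,D} → run B
t=7: ready={B,C,D,F} → run F
t=8: ready={B,C,D,E,F} → run E
t=9: ready={B,C,D,E,F} → run E
t=10: ready={B,C,D,E,F} → run E
t=11: ready={B,C,D,E,F} → run E
t=12: ready={B,C,D,E,F} → run E
t=13: ready={B,C,D,E,F} → run E
t=14: ready={B,C,D,F} → run F
t=15: ready={B,C,D,F} → run F
t=16: ready={B,C,D,F} → run F
t=17: ready={B,C,D,F} → run F
t=18: ready={B,C,D,F} → run F
t=19: ready={B,C,D} → run B
t=20: ready={B,C,D} → run B
t=21: ready={B,C,D} → run B
t=22: ready={B,C,D} → run B
t=23: ready={B,C,D} → run B
t=24: ready={B,C,D} → run B
t=25: ready={B,C,D} → run B
t=26: ready={C,D} → run C
t=27: ready={C,D} → run C
t=28: ready={C,D} → run C
t=29: ready={C,D} → run C
t=30: ready={D} → run D
t=31: ready={D} → run D
t=32: ready={D} → run D
t=33: ready={D} → run D
t=34: ready={D} → run D
t=35: ready={D} → run D
t=36: ready={D} → run D
t=37: ready={D} → run D
t=38: (idle)
t=39: (idle)
t=40: (idle)
t=41: (idle)
t=42: (idle)
t=43: (idle)
t=44: (idle)
t=45: (idle)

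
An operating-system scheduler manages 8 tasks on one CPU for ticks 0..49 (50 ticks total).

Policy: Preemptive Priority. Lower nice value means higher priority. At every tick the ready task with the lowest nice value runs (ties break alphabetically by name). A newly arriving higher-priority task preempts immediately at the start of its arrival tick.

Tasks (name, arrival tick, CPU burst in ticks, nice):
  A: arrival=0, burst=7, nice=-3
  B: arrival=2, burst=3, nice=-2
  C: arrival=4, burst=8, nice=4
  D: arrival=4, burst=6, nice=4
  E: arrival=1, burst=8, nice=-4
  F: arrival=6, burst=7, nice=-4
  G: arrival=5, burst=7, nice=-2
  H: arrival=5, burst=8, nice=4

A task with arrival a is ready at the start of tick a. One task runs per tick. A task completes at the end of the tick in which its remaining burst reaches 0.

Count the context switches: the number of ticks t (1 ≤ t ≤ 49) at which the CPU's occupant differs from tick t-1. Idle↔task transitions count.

context switches = 8

t=0: ready={A} → run A
t=1: ready={A,E} → run E
t=2: ready={A,B,E} → run E
t=3: ready={A,B,E} → run E
t=4: ready={A,B,C,D,E} → run E
t=5: ready={A,B,C,D,E,G,H} → run E
t=6: ready={A,B,C,D,E,F,G,H} → run E
t=7: ready={A,B,C,D,E,F,G,H} → run E
t=8: ready={A,B,C,D,E,F,G,H} → run E
t=9: ready={A,B,C,D,F,G,H} → run F
t=10: ready={A,B,C,D,F,G,H} → run F
t=11: ready={A,B,C,D,F,G,H} → run F
t=12: ready={A,B,C,D,F,G,H} → run F
t=13: ready={A,B,C,D,F,G,H} → run F
t=14: ready={A,B,C,D,F,G,H} → run F
t=15: ready={A,B,C,D,F,G,H} → run F
t=16: ready={A,B,C,D,G,H} → run A
t=17: ready={A,B,C,D,G,H} → run A
t=18: ready={A,B,C,D,G,H} → run A
t=19: ready={A,B,C,D,G,H} → run A
t=20: ready={A,B,C,D,G,H} → run A
t=21: ready={A,B,C,D,G,H} → run A
t=22: ready={B,C,D,G,H} → run B
t=23: ready={B,C,D,G,H} → run B
t=24: ready={B,C,D,G,H} → run B
t=25: ready={C,D,G,H} → run G
t=26: ready={C,D,G,H} → run G
t=27: ready={C,D,G,H} → run G
t=28: ready={C,D,G,H} → run G
t=29: ready={C,D,G,H} → run G
t=30: ready={C,D,G,H} → run G
t=31: ready={C,D,G,H} → run G
t=32: ready={C,D,H} → run C
t=33: ready={C,D,H} → run C
t=34: ready={C,D,H} → run C
t=35: ready={C,D,H} → run C
t=36: ready={C,D,H} → run C
t=37: ready={C,D,H} → run C
t=38: ready={C,D,H} → run C
t=39: ready={C,D,H} → run C
t=40: ready={D,H} → run D
t=41: ready={D,H} → run D
t=42: ready={D,H} → run D
t=43: ready={D,H} → run D
t=44: ready={D,H} → run D
t=45: ready={D,H} → run D
t=46: ready={H} → run H
t=47: ready={H} → run H
t=48: ready={H} → run H
t=49: ready={H} → run H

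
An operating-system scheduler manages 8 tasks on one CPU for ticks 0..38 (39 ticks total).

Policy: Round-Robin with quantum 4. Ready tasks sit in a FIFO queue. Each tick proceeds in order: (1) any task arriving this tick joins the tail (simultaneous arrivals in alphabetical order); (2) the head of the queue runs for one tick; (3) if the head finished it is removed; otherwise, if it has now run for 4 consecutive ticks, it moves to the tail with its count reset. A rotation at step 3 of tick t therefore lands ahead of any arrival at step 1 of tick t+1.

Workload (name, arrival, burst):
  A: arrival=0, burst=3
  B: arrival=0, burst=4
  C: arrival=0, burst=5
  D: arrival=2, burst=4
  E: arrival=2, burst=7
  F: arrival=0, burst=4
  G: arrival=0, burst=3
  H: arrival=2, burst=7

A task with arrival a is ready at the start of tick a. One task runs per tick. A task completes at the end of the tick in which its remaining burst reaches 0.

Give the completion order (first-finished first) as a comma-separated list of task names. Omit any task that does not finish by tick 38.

completion order = A, B, F, G, D, C, E, H

t=0: queue=[A,B,C,F,G] q_used=0 → run A
t=1: queue=[A,B,C,F,G] q_used=1 → run A
t=2: queue=[A,B,C,F,G,D,E,H] q_used=2 → run A
t=3: queue=[B,C,F,G,D,E,H] q_used=0 → run B
t=4: queue=[B,C,F,G,D,E,H] q_used=1 → run B
t=5: queue=[B,C,F,G,D,E,H] q_used=2 → run B
t=6: queue=[B,C,F,G,D,E,H] q_used=3 → run B
t=7: queue=[C,F,G,D,E,H] q_used=0 → run C
t=8: queue=[C,F,G,D,E,H] q_used=1 → run C
t=9: queue=[C,F,G,D,E,H] q_used=2 → run C
t=10: queue=[C,F,G,D,E,H] q_used=3 → run C
t=11: queue=[F,G,D,E,H,C] q_used=0 → run F
t=12: queue=[F,G,D,E,H,C] q_used=1 → run F
t=13: queue=[F,G,D,E,H,C] q_used=2 → run F
t=14: queue=[F,G,D,E,H,C] q_used=3 → run F
t=15: queue=[G,D,E,H,C] q_used=0 → run G
t=16: queue=[G,D,E,H,C] q_used=1 → run G
t=17: queue=[G,D,E,H,C] q_used=2 → run G
t=18: queue=[D,E,H,C] q_used=0 → run D
t=19: queue=[D,E,H,C] q_used=1 → run D
t=20: queue=[D,E,H,C] q_used=2 → run D
t=21: queue=[D,E,H,C] q_used=3 → run D
t=22: queue=[E,H,C] q_used=0 → run E
t=23: queue=[E,H,C] q_used=1 → run E
t=24: queue=[E,H,C] q_used=2 → run E
t=25: queue=[E,H,C] q_used=3 → run E
t=26: queue=[H,C,E] q_used=0 → run H
t=27: queue=[H,C,E] q_used=1 → run H
t=28: queue=[H,C,E] q_used=2 → run H
t=29: queue=[H,C,E] q_used=3 → run H
t=30: queue=[C,E,H] q_used=0 → run C
t=31: queue=[E,H] q_used=0 → run E
t=32: queue=[E,H] q_used=1 → run E
t=33: queue=[E,H] q_used=2 → run E
t=34: queue=[H] q_used=0 → run H
t=35: queue=[H] q_used=1 → run H
t=36: queue=[H] q_used=2 → run H
t=37: (idle)
t=38: (idle)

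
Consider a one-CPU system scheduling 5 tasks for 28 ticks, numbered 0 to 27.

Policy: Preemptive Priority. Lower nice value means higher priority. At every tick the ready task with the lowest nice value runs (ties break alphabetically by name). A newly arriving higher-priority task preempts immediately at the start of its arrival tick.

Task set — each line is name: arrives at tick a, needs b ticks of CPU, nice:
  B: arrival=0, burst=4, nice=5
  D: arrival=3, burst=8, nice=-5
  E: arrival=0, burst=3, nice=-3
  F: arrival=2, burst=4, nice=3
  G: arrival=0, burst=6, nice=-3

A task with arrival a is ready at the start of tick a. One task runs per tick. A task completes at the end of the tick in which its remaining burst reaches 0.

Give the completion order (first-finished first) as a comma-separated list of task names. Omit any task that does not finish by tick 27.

t=0: ready={B,E,G} → run E
t=1: ready={B,E,G} → run E
t=2: ready={B,E,F,G} → run E
t=3: ready={B,D,F,G} → run D
t=4: ready={B,D,F,G} → run D
t=5: ready={B,D,F,G} → run D
t=6: ready={B,D,F,G} → run D
t=7: ready={B,D,F,G} → run D
t=8: ready={B,D,F,G} → run D
t=9: ready={B,D,F,G} → run D
t=10: ready={B,D,F,G} → run D
t=11: ready={B,F,G} → run G
t=12: ready={B,F,G} → run G
t=13: ready={B,F,G} → run G
t=14: ready={B,F,G} → run G
t=15: ready={B,F,G} → run G
t=16: ready={B,F,G} → run G
t=17: ready={B,F} → run F
t=18: ready={B,F} → run F
t=19: ready={B,F} → run F
t=20: ready={B,F} → run F
t=21: ready={B} → run B
t=22: ready={B} → run B
t=23: ready={B} → run B
t=24: ready={B} → run B
t=25: (idle)
t=26: (idle)
t=27: (idle)

completion order = E, D, G, F, B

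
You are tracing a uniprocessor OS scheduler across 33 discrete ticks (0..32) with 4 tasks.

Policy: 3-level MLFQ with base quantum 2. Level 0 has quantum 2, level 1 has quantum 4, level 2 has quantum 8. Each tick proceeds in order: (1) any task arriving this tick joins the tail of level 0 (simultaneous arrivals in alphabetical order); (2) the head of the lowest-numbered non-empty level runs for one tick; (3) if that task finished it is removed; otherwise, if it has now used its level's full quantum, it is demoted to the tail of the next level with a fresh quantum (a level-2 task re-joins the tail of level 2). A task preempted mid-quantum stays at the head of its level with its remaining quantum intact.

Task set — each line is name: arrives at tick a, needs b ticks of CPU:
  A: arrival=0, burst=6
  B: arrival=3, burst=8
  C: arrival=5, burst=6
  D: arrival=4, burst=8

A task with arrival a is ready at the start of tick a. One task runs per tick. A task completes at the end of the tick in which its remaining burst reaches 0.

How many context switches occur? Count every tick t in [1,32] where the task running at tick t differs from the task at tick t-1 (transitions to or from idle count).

context switches = 10

t=0: L0/L1/L2 = A/-/- → run A
t=1: L0/L1/L2 = A/-/- → run A
t=2: L0/L1/L2 = -/A/- → run A
t=3: L0/L1/L2 = B/A/- → run B
t=4: L0/L1/L2 = BD/A/- → run B
t=5: L0/L1/L2 = DC/AB/- → run D
t=6: L0/L1/L2 = DC/AB/- → run D
t=7: L0/L1/L2 = C/ABD/- → run C
t=8: L0/L1/L2 = C/ABD/- → run C
t=9: L0/L1/L2 = -/ABDC/- → run A
t=10: L0/L1/L2 = -/ABDC/- → run A
t=11: L0/L1/L2 = -/ABDC/- → run A
t=12: L0/L1/L2 = -/BDC/- → run B
t=13: L0/L1/L2 = -/BDC/- → run B
t=14: L0/L1/L2 = -/BDC/- → run B
t=15: L0/L1/L2 = -/BDC/- → run B
t=16: L0/L1/L2 = -/DC/B → run D
t=17: L0/L1/L2 = -/DC/B → run D
t=18: L0/L1/L2 = -/DC/B → run D
t=19: L0/L1/L2 = -/DC/B → run D
t=20: L0/L1/L2 = -/C/BD → run C
t=21: L0/L1/L2 = -/C/BD → run C
t=22: L0/L1/L2 = -/C/BD → run C
t=23: L0/L1/L2 = -/C/BD → run C
t=24: L0/L1/L2 = -/-/BD → run B
t=25: L0/L1/L2 = -/-/BD → run B
t=26: L0/L1/L2 = -/-/D → run D
t=27: L0/L1/L2 = -/-/D → run D
t=28: (idle)
t=29: (idle)
t=30: (idle)
t=31: (idle)
t=32: (idle)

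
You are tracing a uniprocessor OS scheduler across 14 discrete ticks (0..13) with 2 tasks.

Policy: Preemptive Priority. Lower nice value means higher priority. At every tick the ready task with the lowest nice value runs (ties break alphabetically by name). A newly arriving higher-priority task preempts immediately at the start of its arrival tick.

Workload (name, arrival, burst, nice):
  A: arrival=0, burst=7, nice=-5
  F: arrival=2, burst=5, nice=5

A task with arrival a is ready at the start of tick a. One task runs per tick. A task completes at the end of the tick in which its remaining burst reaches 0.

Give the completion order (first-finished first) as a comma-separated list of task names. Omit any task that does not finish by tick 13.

t=0: ready={A} → run A
t=1: ready={A} → run A
t=2: ready={A,F} → run A
t=3: ready={A,F} → run A
t=4: ready={A,F} → run A
t=5: ready={A,F} → run A
t=6: ready={A,F} → run A
t=7: ready={F} → run F
t=8: ready={F} → run F
t=9: ready={F} → run F
t=10: ready={F} → run F
t=11: ready={F} → run F
t=12: (idle)
t=13: (idle)

completion order = A, F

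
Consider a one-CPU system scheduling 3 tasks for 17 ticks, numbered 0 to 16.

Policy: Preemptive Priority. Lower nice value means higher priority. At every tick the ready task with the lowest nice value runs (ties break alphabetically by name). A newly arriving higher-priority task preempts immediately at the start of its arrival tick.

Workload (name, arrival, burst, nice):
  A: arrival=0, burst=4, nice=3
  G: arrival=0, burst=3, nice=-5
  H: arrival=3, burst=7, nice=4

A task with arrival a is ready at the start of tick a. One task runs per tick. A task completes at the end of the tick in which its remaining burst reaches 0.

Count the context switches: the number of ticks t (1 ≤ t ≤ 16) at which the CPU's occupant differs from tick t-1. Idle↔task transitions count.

context switches = 3

t=0: ready={A,G} → run G
t=1: ready={A,G} → run G
t=2: ready={A,G} → run G
t=3: ready={A,H} → run A
t=4: ready={A,H} → run A
t=5: ready={A,H} → run A
t=6: ready={A,H} → run A
t=7: ready={H} → run H
t=8: ready={H} → run H
t=9: ready={H} → run H
t=10: ready={H} → run H
t=11: ready={H} → run H
t=12: ready={H} → run H
t=13: ready={H} → run H
t=14: (idle)
t=15: (idle)
t=16: (idle)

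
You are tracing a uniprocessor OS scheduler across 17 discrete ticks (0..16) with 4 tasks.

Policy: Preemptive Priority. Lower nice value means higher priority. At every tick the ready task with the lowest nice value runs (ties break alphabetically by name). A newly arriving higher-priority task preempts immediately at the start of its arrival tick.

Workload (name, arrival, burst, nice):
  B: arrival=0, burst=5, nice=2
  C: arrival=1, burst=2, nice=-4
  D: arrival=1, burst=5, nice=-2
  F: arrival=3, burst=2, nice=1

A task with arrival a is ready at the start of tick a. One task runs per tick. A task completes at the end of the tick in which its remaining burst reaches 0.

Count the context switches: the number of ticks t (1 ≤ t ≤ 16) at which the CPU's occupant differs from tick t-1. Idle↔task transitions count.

t=0: ready={B} → run B
t=1: ready={B,C,D} → run C
t=2: ready={B,C,D} → run C
t=3: ready={B,D,F} → run D
t=4: ready={B,D,F} → run D
t=5: ready={B,D,F} → run D
t=6: ready={B,D,F} → run D
t=7: ready={B,D,F} → run D
t=8: ready={B,F} → run F
t=9: ready={B,F} → run F
t=10: ready={B} → run B
t=11: ready={B} → run B
t=12: ready={B} → run B
t=13: ready={B} → run B
t=14: (idle)
t=15: (idle)
t=16: (idle)

context switches = 5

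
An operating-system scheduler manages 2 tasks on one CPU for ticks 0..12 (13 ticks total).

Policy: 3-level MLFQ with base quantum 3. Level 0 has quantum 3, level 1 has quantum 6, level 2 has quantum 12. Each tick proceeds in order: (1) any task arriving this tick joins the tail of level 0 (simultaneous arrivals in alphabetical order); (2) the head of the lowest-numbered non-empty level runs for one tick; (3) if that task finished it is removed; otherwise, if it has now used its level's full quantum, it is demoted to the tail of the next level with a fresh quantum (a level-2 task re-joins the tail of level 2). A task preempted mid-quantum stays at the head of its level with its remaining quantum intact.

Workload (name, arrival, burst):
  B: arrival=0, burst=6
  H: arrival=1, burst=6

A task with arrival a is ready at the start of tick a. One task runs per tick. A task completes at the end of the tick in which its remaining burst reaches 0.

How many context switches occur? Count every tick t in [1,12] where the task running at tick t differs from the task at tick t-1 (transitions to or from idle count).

context switches = 4

t=0: L0/L1/L2 = B/-/- → run B
t=1: L0/L1/L2 = BH/-/- → run B
t=2: L0/L1/L2 = BH/-/- → run B
t=3: L0/L1/L2 = H/B/- → run H
t=4: L0/L1/L2 = H/B/- → run H
t=5: L0/L1/L2 = H/B/- → run H
t=6: L0/L1/L2 = -/BH/- → run B
t=7: L0/L1/L2 = -/BH/- → run B
t=8: L0/L1/L2 = -/BH/- → run B
t=9: L0/L1/L2 = -/H/- → run H
t=10: L0/L1/L2 = -/H/- → run H
t=11: L0/L1/L2 = -/H/- → run H
t=12: (idle)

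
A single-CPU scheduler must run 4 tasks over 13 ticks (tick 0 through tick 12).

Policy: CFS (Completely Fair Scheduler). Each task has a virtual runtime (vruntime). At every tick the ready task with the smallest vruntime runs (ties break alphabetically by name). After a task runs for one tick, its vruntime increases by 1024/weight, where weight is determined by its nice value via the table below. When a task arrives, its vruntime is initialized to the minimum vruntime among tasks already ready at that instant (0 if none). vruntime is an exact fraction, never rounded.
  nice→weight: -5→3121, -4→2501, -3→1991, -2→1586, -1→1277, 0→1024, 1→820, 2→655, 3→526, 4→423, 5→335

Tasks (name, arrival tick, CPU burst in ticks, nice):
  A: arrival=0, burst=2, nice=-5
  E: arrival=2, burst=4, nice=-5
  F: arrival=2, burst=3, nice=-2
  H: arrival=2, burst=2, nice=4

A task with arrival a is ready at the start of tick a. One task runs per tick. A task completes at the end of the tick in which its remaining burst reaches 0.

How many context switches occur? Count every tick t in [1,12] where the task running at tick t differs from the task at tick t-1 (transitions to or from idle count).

t=0: vr[A=0] → run A
t=1: vr[A=1024/3121] → run A
t=2: vr[E=0 F=0 H=0] → run E
t=3: vr[E=1024/3121 F=0 H=0] → run F
t=4: vr[E=1024/3121 F=512/793 H=0] → run H
t=5: vr[E=1024/3121 F=512/793 H=1024/423] → run E
t=6: vr[E=2048/3121 F=512/793 H=1024/423] → run F
t=7: vr[E=2048/3121 F=1024/793 H=1024/423] → run E
t=8: vr[E=3072/3121 F=1024/793 H=1024/423] → run E
t=9: vr[F=1024/793 H=1024/423] → run F
t=10: vr[H=1024/423] → run H
t=11: (idle)
t=12: (idle)

context switches = 9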